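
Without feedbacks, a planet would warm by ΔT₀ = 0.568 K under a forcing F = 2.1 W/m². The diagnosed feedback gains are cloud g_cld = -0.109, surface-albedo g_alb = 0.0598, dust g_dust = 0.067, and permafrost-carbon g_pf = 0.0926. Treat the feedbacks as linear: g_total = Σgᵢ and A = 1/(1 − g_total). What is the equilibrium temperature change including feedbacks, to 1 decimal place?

0.6 K

Total gain g = -0.109 + 0.0598 + 0.067 + 0.0926 = 0.1104.
Amplification A = 1/(1 − 0.1104) = 1.124.
ΔT = 0.568 × 1.124 = 0.6 K.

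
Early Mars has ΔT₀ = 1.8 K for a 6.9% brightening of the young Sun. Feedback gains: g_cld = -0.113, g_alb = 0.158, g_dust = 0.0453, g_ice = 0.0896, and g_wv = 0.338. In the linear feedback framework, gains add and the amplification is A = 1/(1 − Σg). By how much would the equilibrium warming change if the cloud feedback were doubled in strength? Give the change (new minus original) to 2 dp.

Original: g = 0.5179, ΔT = 1.8/(1−0.5179) = 3.7337 K.
With doubled cloud: g' = 0.4049, ΔT' = 1.8/(1−0.4049) = 3.0247 K.
Change = 3.0247 − 3.7337 = -0.71 K.

-0.71 K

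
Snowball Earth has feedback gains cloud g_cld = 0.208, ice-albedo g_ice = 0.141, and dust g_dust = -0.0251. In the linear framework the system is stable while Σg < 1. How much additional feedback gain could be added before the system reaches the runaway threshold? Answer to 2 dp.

Current total gain = 0.208 + 0.141 − 0.0251 = 0.3239.
Margin to runaway = 1 − 0.3239 = 0.68.

0.68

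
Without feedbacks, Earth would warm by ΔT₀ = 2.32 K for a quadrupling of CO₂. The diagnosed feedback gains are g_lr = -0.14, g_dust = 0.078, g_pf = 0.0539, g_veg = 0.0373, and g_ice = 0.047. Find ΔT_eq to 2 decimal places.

2.51 K

Total gain g = -0.14 + 0.078 + 0.0539 + 0.0373 + 0.047 = 0.0762.
Amplification A = 1/(1 − 0.0762) = 1.082.
ΔT = 2.32 × 1.082 = 2.51 K.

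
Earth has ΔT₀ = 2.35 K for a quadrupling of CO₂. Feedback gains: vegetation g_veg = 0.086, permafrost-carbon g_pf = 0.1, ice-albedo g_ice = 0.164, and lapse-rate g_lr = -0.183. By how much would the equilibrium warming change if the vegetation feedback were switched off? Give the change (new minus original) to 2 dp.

Original: g = 0.167, ΔT = 2.35/(1−0.167) = 2.8211 K.
Without vegetation: g' = 0.081, ΔT' = 2.35/(1−0.081) = 2.5571 K.
Change = 2.5571 − 2.8211 = -0.26 K.

-0.26 K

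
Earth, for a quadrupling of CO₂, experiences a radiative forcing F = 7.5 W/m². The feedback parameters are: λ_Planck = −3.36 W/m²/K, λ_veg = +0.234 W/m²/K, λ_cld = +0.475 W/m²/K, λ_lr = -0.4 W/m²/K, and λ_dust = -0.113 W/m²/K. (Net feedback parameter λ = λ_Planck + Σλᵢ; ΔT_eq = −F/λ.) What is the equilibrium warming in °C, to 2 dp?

2.37 °C

Net feedback parameter λ = (−3.36) + (+0.234) + (+0.475) + (-0.4) + (-0.113) = -3.164 W/m²/K.
ΔT = −F/λ = −7.5/(-3.164) = 2.37 °C.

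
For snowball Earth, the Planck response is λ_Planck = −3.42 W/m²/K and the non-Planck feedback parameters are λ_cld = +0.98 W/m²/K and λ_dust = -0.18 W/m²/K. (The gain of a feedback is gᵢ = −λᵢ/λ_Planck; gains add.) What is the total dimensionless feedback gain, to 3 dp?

0.234

Convert to gains: g_cld = 0.98/3.42 = 0.2865; g_dust = -0.18/3.42 = -0.05263.
Total gain g = 0.23387.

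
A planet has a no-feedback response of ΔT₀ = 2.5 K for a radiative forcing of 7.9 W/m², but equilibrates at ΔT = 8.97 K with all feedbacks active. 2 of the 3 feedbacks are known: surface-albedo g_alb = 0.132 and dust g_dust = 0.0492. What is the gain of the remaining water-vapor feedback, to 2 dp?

Amplification A = ΔT/ΔT₀ = 8.97/2.5 = 3.588.
Total gain g = 1 − 1/A = 1 − 1/3.588 = 0.7213.
Known gains sum to 0.132 + 0.0492 = 0.1812.
g_wv = 0.7213 − 0.1812 = 0.54.

0.54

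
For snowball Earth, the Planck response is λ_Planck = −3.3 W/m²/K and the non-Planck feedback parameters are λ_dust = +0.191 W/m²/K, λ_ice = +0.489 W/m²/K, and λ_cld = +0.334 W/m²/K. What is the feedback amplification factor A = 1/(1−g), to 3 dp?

Convert to gains: g_dust = 0.191/3.3 = 0.05788; g_ice = 0.489/3.3 = 0.1482; g_cld = 0.334/3.3 = 0.1012.
Total gain g = 0.30728.
A = 1/(1 − 0.30728) = 1.444.

1.444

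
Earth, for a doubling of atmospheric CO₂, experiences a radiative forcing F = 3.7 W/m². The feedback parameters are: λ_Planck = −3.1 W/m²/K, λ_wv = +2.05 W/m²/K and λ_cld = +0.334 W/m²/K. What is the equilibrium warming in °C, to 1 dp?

5.2 °C

Net feedback parameter λ = (−3.1) + (+2.05) + (+0.334) = -0.716 W/m²/K.
ΔT = −F/λ = −3.7/(-0.716) = 5.2 °C.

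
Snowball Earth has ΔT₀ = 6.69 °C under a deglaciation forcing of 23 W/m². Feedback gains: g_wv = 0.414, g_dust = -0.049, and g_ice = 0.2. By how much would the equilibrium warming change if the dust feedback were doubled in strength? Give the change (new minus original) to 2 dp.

-1.56 °C

Original: g = 0.565, ΔT = 6.69/(1−0.565) = 15.3793 °C.
With doubled dust: g' = 0.516, ΔT' = 6.69/(1−0.516) = 13.8223 °C.
Change = 13.8223 − 15.3793 = -1.56 °C.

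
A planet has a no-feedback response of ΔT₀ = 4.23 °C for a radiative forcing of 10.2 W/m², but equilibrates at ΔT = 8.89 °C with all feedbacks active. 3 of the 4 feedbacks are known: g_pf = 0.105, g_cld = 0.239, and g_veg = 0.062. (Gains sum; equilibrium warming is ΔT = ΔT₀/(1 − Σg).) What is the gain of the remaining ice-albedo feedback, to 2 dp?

0.12

Amplification A = ΔT/ΔT₀ = 8.89/4.23 = 2.102.
Total gain g = 1 − 1/A = 1 − 1/2.102 = 0.5243.
Known gains sum to 0.105 + 0.239 + 0.062 = 0.406.
g_ice = 0.5243 − 0.406 = 0.12.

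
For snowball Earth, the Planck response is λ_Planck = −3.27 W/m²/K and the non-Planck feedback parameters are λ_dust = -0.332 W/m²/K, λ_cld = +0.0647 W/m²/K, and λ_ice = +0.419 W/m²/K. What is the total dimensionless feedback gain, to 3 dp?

Convert to gains: g_dust = -0.332/3.27 = -0.1015; g_cld = 0.0647/3.27 = 0.01979; g_ice = 0.419/3.27 = 0.1281.
Total gain g = 0.04639.

0.046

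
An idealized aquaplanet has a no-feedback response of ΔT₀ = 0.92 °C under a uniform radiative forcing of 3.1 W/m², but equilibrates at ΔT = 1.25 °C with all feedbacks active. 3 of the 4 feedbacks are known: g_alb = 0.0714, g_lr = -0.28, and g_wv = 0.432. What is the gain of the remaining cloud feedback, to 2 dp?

0.04

Amplification A = ΔT/ΔT₀ = 1.25/0.92 = 1.359.
Total gain g = 1 − 1/A = 1 − 1/1.359 = 0.2642.
Known gains sum to 0.0714 − 0.28 + 0.432 = 0.2234.
g_cld = 0.2642 − 0.2234 = 0.04.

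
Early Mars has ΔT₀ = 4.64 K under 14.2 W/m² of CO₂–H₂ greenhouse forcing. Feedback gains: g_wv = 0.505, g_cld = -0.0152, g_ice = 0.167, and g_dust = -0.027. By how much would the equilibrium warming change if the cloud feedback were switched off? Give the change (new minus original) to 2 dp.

Original: g = 0.6298, ΔT = 4.64/(1−0.6298) = 12.5338 K.
Without cloud: g' = 0.645, ΔT' = 4.64/(1−0.645) = 13.0704 K.
Change = 13.0704 − 12.5338 = 0.54 K.

0.54 K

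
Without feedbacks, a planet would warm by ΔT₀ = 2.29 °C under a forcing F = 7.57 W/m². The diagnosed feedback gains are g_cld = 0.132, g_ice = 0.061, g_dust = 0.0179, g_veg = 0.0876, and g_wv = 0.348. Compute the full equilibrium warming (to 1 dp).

Total gain g = 0.132 + 0.061 + 0.0179 + 0.0876 + 0.348 = 0.6465.
Amplification A = 1/(1 − 0.6465) = 2.829.
ΔT = 2.29 × 2.829 = 6.5 °C.

6.5 °C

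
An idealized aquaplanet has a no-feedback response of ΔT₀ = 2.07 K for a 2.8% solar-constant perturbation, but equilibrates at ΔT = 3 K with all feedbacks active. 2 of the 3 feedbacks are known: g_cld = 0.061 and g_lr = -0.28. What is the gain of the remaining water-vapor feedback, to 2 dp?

Amplification A = ΔT/ΔT₀ = 3/2.07 = 1.449.
Total gain g = 1 − 1/A = 1 − 1/1.449 = 0.3099.
Known gains sum to 0.061 − 0.28 = -0.219.
g_wv = 0.3099 + 0.219 = 0.53.

0.53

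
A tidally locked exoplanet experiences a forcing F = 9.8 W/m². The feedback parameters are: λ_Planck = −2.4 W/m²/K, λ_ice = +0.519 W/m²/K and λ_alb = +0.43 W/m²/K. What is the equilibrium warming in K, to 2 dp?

Net feedback parameter λ = (−2.4) + (+0.519) + (+0.43) = -1.451 W/m²/K.
ΔT = −F/λ = −9.8/(-1.451) = 6.75 K.

6.75 K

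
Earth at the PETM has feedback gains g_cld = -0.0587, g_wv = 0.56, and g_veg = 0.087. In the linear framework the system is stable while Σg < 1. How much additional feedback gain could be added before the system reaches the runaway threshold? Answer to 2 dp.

0.41

Current total gain = -0.0587 + 0.56 + 0.087 = 0.5883.
Margin to runaway = 1 − 0.5883 = 0.41.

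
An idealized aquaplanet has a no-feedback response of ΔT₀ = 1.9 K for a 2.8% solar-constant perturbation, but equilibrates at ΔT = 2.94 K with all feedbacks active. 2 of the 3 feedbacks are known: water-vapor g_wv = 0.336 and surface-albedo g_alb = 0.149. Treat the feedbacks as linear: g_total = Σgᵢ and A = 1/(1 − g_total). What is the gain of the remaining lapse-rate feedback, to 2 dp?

-0.13

Amplification A = ΔT/ΔT₀ = 2.94/1.9 = 1.547.
Total gain g = 1 − 1/A = 1 − 1/1.547 = 0.3536.
Known gains sum to 0.336 + 0.149 = 0.485.
g_lr = 0.3536 − 0.485 = -0.13.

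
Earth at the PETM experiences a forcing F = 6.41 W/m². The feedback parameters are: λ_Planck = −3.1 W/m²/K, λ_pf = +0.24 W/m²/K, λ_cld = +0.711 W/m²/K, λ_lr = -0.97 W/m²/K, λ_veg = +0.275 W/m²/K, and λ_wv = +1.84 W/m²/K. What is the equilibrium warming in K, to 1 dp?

Net feedback parameter λ = (−3.1) + (+0.24) + (+0.711) + (-0.97) + (+0.275) + (+1.84) = -1.004 W/m²/K.
ΔT = −F/λ = −6.41/(-1.004) = 6.4 K.

6.4 K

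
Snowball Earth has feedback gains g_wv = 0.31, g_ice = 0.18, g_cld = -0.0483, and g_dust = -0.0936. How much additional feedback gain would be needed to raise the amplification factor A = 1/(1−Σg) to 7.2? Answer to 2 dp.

0.51

Current total gain = 0.3481.
Target gain for A = 7.2: g* = 1 − 1/7.2 = 0.8611.
Additional gain needed = 0.8611 − 0.3481 = 0.51.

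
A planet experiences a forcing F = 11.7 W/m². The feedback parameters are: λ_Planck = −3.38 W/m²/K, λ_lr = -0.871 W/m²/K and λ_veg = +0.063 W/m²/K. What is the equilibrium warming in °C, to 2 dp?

Net feedback parameter λ = (−3.38) + (-0.871) + (+0.063) = -4.188 W/m²/K.
ΔT = −F/λ = −11.7/(-4.188) = 2.79 °C.

2.79 °C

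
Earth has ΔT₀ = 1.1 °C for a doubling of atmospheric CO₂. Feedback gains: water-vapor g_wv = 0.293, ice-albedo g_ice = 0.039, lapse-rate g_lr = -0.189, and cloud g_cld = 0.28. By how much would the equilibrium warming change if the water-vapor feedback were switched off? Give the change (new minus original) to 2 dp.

-0.64 °C

Original: g = 0.423, ΔT = 1.1/(1−0.423) = 1.9064 °C.
Without water-vapor: g' = 0.13, ΔT' = 1.1/(1−0.13) = 1.2644 °C.
Change = 1.2644 − 1.9064 = -0.64 °C.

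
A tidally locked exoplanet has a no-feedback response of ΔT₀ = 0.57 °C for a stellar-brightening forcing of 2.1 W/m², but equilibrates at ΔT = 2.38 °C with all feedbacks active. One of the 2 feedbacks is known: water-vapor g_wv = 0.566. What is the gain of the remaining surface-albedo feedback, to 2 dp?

Amplification A = ΔT/ΔT₀ = 2.38/0.57 = 4.175.
Total gain g = 1 − 1/A = 1 − 1/4.175 = 0.7605.
The known gain is 0.566.
g_alb = 0.7605 − 0.566 = 0.19.

0.19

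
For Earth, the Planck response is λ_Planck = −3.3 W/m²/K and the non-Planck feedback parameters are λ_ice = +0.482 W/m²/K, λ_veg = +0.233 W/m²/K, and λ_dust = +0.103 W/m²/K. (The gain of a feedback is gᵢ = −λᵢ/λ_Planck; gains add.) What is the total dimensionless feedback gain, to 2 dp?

Convert to gains: g_ice = 0.482/3.3 = 0.1461; g_veg = 0.233/3.3 = 0.07061; g_dust = 0.103/3.3 = 0.03121.
Total gain g = 0.24792.

0.25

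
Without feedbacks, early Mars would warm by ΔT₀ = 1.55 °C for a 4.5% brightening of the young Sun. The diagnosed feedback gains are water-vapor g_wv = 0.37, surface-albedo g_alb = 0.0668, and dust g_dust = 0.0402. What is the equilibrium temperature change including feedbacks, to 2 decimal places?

2.96 °C

Total gain g = 0.37 + 0.0668 + 0.0402 = 0.477.
Amplification A = 1/(1 − 0.477) = 1.912.
ΔT = 1.55 × 1.912 = 2.96 °C.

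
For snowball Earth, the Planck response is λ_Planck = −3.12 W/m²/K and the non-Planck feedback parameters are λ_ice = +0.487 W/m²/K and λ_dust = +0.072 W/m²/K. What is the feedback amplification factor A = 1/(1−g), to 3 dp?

Convert to gains: g_ice = 0.487/3.12 = 0.1561; g_dust = 0.072/3.12 = 0.02308.
Total gain g = 0.17918.
A = 1/(1 − 0.17918) = 1.218.

1.218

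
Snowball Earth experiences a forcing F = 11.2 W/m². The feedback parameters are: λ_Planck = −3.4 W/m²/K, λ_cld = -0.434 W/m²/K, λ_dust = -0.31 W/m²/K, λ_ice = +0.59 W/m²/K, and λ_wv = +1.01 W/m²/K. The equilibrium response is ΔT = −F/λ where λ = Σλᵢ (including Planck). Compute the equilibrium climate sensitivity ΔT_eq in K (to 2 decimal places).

4.40 K

Net feedback parameter λ = (−3.4) + (-0.434) + (-0.31) + (+0.59) + (+1.01) = -2.544 W/m²/K.
ΔT = −F/λ = −11.2/(-2.544) = 4.40 K.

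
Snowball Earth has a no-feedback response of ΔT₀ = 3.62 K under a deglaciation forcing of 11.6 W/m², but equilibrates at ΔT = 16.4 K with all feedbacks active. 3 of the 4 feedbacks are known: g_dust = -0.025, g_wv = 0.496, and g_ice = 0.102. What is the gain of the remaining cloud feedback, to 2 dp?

Amplification A = ΔT/ΔT₀ = 16.4/3.62 = 4.53.
Total gain g = 1 − 1/A = 1 − 1/4.53 = 0.7792.
Known gains sum to -0.025 + 0.496 + 0.102 = 0.573.
g_cld = 0.7792 − 0.573 = 0.21.

0.21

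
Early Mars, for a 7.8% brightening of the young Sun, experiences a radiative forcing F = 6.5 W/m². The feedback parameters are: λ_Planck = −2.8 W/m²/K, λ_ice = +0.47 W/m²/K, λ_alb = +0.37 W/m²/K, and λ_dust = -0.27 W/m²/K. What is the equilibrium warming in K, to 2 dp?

Net feedback parameter λ = (−2.8) + (+0.47) + (+0.37) + (-0.27) = -2.23 W/m²/K.
ΔT = −F/λ = −6.5/(-2.23) = 2.91 K.

2.91 K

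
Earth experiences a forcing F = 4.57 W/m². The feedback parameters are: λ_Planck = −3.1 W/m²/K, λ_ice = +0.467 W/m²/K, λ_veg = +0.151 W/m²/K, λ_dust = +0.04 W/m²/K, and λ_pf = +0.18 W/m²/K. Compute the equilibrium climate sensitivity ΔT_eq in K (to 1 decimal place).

2.0 K

Net feedback parameter λ = (−3.1) + (+0.467) + (+0.151) + (+0.04) + (+0.18) = -2.262 W/m²/K.
ΔT = −F/λ = −4.57/(-2.262) = 2.0 K.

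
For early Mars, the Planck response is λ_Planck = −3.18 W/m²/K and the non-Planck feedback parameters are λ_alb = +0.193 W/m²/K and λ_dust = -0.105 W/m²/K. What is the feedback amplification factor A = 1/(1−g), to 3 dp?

1.028

Convert to gains: g_alb = 0.193/3.18 = 0.06069; g_dust = -0.105/3.18 = -0.03302.
Total gain g = 0.02767.
A = 1/(1 − 0.02767) = 1.028.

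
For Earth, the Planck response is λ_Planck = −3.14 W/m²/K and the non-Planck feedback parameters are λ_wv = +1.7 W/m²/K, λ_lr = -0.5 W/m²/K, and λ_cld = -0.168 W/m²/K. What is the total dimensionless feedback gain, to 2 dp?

0.33

Convert to gains: g_wv = 1.7/3.14 = 0.5414; g_lr = -0.5/3.14 = -0.1592; g_cld = -0.168/3.14 = -0.0535.
Total gain g = 0.3287.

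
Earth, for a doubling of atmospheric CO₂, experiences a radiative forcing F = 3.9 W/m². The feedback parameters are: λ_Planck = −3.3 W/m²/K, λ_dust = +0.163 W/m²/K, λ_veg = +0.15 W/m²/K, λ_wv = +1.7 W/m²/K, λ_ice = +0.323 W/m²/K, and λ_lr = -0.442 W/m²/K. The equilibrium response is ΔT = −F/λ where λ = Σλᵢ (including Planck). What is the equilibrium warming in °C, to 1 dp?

Net feedback parameter λ = (−3.3) + (+0.163) + (+0.15) + (+1.7) + (+0.323) + (-0.442) = -1.406 W/m²/K.
ΔT = −F/λ = −3.9/(-1.406) = 2.8 °C.

2.8 °C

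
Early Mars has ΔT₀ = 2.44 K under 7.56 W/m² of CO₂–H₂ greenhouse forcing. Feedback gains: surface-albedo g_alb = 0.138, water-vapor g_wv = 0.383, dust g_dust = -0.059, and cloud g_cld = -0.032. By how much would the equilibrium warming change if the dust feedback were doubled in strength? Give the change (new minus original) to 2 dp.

Original: g = 0.43, ΔT = 2.44/(1−0.43) = 4.2807 K.
With doubled dust: g' = 0.371, ΔT' = 2.44/(1−0.371) = 3.8792 K.
Change = 3.8792 − 4.2807 = -0.40 K.

-0.40 K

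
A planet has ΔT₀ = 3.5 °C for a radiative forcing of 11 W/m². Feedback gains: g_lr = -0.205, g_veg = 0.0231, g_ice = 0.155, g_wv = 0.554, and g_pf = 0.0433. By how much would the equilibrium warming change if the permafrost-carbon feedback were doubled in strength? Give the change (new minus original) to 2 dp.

Original: g = 0.5704, ΔT = 3.5/(1−0.5704) = 8.1471 °C.
With doubled permafrost-carbon: g' = 0.6137, ΔT' = 3.5/(1−0.6137) = 9.0603 °C.
Change = 9.0603 − 8.1471 = 0.91 °C.

0.91 °C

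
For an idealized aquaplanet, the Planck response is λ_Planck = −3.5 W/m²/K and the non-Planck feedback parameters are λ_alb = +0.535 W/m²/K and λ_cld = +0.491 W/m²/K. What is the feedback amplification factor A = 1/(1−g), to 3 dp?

Convert to gains: g_alb = 0.535/3.5 = 0.1529; g_cld = 0.491/3.5 = 0.1403.
Total gain g = 0.2932.
A = 1/(1 − 0.2932) = 1.415.

1.415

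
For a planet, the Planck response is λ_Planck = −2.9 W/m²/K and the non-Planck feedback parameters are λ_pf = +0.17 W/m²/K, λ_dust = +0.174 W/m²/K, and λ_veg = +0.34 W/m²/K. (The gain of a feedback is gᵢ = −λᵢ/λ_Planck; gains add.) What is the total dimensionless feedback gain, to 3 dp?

Convert to gains: g_pf = 0.17/2.9 = 0.05862; g_dust = 0.174/2.9 = 0.06; g_veg = 0.34/2.9 = 0.1172.
Total gain g = 0.23582.

0.236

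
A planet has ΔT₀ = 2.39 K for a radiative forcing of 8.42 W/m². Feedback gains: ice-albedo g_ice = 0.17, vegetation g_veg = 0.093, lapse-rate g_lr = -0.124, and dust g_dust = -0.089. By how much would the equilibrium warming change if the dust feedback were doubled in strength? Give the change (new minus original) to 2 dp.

Original: g = 0.05, ΔT = 2.39/(1−0.05) = 2.5158 K.
With doubled dust: g' = -0.039, ΔT' = 2.39/(1+0.039) = 2.3003 K.
Change = 2.3003 − 2.5158 = -0.22 K.

-0.22 K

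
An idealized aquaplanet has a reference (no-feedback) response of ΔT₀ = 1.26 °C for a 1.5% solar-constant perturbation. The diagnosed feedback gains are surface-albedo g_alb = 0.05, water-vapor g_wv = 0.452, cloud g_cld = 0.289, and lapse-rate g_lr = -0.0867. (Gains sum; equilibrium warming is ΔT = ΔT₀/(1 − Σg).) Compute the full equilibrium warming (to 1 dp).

Total gain g = 0.05 + 0.452 + 0.289 − 0.0867 = 0.7043.
Amplification A = 1/(1 − 0.7043) = 3.382.
ΔT = 1.26 × 3.382 = 4.3 °C.

4.3 °C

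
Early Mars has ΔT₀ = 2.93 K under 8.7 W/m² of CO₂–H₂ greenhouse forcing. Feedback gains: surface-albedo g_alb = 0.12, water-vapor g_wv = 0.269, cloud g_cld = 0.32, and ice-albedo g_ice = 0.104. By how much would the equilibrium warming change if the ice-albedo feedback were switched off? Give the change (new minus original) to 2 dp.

Original: g = 0.813, ΔT = 2.93/(1−0.813) = 15.6684 K.
Without ice-albedo: g' = 0.709, ΔT' = 2.93/(1−0.709) = 10.0687 K.
Change = 10.0687 − 15.6684 = -5.60 K.

-5.60 K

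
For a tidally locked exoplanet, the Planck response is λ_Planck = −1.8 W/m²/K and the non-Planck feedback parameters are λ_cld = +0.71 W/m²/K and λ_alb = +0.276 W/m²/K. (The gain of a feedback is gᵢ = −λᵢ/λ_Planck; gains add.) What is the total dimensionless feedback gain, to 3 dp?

Convert to gains: g_cld = 0.71/1.8 = 0.3944; g_alb = 0.276/1.8 = 0.1533.
Total gain g = 0.5477.

0.548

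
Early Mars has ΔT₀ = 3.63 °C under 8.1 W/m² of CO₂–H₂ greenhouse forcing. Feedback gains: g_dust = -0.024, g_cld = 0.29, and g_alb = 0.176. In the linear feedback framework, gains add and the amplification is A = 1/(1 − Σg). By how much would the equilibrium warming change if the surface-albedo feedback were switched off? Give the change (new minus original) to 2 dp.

Original: g = 0.442, ΔT = 3.63/(1−0.442) = 6.5054 °C.
Without surface-albedo: g' = 0.266, ΔT' = 3.63/(1−0.266) = 4.9455 °C.
Change = 4.9455 − 6.5054 = -1.56 °C.

-1.56 °C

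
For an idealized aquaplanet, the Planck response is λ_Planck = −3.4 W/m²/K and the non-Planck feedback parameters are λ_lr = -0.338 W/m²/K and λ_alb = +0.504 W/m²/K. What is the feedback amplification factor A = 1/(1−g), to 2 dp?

1.05

Convert to gains: g_lr = -0.338/3.4 = -0.09941; g_alb = 0.504/3.4 = 0.1482.
Total gain g = 0.04879.
A = 1/(1 − 0.04879) = 1.05.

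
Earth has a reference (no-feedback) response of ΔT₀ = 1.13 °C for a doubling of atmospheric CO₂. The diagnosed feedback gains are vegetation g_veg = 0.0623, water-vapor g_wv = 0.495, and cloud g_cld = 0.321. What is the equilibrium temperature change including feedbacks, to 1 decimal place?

9.3 °C

Total gain g = 0.0623 + 0.495 + 0.321 = 0.8783.
Amplification A = 1/(1 − 0.8783) = 8.217.
ΔT = 1.13 × 8.217 = 9.3 °C.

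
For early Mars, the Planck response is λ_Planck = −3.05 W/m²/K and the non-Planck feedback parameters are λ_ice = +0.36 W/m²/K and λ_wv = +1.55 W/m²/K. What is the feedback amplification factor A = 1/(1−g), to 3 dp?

Convert to gains: g_ice = 0.36/3.05 = 0.118; g_wv = 1.55/3.05 = 0.5082.
Total gain g = 0.6262.
A = 1/(1 − 0.6262) = 2.675.

2.675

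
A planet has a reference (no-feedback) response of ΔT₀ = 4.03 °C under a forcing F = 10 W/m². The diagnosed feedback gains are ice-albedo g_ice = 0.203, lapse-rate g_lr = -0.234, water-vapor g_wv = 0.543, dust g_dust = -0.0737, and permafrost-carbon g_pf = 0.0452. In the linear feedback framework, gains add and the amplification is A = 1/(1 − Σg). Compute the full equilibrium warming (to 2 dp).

Total gain g = 0.203 − 0.234 + 0.543 − 0.0737 + 0.0452 = 0.4835.
Amplification A = 1/(1 − 0.4835) = 1.936.
ΔT = 4.03 × 1.936 = 7.80 °C.

7.80 °C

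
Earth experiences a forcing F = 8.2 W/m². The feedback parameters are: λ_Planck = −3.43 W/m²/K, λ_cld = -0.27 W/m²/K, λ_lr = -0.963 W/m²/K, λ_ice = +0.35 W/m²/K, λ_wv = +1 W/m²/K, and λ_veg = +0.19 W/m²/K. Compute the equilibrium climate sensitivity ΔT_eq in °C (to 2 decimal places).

2.63 °C

Net feedback parameter λ = (−3.43) + (-0.27) + (-0.963) + (+0.35) + (+1) + (+0.19) = -3.123 W/m²/K.
ΔT = −F/λ = −8.2/(-3.123) = 2.63 °C.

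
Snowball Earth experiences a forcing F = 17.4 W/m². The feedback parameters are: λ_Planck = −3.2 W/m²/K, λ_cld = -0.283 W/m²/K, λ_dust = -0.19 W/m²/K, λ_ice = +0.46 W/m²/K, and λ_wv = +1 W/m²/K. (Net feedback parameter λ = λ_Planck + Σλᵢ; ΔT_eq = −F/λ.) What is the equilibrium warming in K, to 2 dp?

Net feedback parameter λ = (−3.2) + (-0.283) + (-0.19) + (+0.46) + (+1) = -2.213 W/m²/K.
ΔT = −F/λ = −17.4/(-2.213) = 7.86 K.

7.86 K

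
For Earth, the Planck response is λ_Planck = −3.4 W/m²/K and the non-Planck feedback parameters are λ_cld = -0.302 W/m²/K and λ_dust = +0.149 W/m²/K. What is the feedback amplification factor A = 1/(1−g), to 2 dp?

0.96

Convert to gains: g_cld = -0.302/3.4 = -0.08882; g_dust = 0.149/3.4 = 0.04382.
Total gain g = -0.045.
A = 1/(1 + 0.045) = 0.96.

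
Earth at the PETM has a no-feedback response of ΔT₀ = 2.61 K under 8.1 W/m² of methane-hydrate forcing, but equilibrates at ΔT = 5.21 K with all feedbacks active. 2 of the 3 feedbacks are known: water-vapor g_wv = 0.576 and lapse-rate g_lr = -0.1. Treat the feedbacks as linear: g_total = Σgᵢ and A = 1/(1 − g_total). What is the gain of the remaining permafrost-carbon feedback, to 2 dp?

Amplification A = ΔT/ΔT₀ = 5.21/2.61 = 1.996.
Total gain g = 1 − 1/A = 1 − 1/1.996 = 0.499.
Known gains sum to 0.576 − 0.1 = 0.476.
g_pf = 0.499 − 0.476 = 0.02.

0.02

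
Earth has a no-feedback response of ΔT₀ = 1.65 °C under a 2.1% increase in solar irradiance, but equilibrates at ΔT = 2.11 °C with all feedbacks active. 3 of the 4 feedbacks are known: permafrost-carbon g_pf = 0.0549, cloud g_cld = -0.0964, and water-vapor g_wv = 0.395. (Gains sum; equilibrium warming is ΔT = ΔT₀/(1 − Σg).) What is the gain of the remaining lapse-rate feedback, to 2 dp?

-0.14

Amplification A = ΔT/ΔT₀ = 2.11/1.65 = 1.279.
Total gain g = 1 − 1/A = 1 − 1/1.279 = 0.2181.
Known gains sum to 0.0549 − 0.0964 + 0.395 = 0.3535.
g_lr = 0.2181 − 0.3535 = -0.14.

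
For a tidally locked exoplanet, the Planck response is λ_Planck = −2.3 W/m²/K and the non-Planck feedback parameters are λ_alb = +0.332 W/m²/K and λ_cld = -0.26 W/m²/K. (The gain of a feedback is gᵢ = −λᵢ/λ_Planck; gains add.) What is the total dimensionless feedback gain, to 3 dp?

Convert to gains: g_alb = 0.332/2.3 = 0.1443; g_cld = -0.26/2.3 = -0.113.
Total gain g = 0.0313.

0.031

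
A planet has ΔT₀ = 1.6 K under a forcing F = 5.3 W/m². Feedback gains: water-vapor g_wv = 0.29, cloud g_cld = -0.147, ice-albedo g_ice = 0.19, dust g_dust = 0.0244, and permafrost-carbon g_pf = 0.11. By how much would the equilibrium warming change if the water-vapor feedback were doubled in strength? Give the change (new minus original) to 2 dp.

3.59 K

Original: g = 0.4674, ΔT = 1.6/(1−0.4674) = 3.0041 K.
With doubled water-vapor: g' = 0.7574, ΔT' = 1.6/(1−0.7574) = 6.5952 K.
Change = 6.5952 − 3.0041 = 3.59 K.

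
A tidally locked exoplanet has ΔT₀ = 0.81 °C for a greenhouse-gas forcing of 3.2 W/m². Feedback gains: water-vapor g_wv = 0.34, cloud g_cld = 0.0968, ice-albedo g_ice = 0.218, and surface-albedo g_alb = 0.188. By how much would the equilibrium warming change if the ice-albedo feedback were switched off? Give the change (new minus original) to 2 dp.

-2.99 °C

Original: g = 0.8428, ΔT = 0.81/(1−0.8428) = 5.1527 °C.
Without ice-albedo: g' = 0.6248, ΔT' = 0.81/(1−0.6248) = 2.1588 °C.
Change = 2.1588 − 5.1527 = -2.99 °C.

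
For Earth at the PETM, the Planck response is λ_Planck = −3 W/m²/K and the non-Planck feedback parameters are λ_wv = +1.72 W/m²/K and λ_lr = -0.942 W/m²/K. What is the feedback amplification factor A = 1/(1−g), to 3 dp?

1.350

Convert to gains: g_wv = 1.72/3 = 0.5733; g_lr = -0.942/3 = -0.314.
Total gain g = 0.2593.
A = 1/(1 − 0.2593) = 1.350.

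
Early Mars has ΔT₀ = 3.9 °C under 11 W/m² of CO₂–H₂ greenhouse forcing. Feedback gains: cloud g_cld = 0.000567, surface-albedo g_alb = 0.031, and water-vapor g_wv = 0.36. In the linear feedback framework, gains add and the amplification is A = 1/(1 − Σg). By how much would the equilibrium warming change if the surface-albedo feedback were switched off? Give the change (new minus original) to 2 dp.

-0.31 °C

Original: g = 0.391567, ΔT = 3.9/(1−0.391567) = 6.4099 °C.
Without surface-albedo: g' = 0.360567, ΔT' = 3.9/(1−0.360567) = 6.0992 °C.
Change = 6.0992 − 6.4099 = -0.31 °C.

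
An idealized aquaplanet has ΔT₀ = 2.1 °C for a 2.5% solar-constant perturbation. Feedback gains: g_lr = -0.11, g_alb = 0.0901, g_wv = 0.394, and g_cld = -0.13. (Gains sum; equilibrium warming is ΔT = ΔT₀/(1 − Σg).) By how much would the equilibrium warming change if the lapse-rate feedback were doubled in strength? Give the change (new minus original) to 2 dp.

Original: g = 0.2441, ΔT = 2.1/(1−0.2441) = 2.7781 °C.
With doubled lapse-rate: g' = 0.1341, ΔT' = 2.1/(1−0.1341) = 2.4252 °C.
Change = 2.4252 − 2.7781 = -0.35 °C.

-0.35 °C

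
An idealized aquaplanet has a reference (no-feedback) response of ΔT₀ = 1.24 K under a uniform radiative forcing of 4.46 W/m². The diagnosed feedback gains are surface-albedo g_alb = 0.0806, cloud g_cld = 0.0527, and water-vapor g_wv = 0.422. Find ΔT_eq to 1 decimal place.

Total gain g = 0.0806 + 0.0527 + 0.422 = 0.5553.
Amplification A = 1/(1 − 0.5553) = 2.249.
ΔT = 1.24 × 2.249 = 2.8 K.

2.8 K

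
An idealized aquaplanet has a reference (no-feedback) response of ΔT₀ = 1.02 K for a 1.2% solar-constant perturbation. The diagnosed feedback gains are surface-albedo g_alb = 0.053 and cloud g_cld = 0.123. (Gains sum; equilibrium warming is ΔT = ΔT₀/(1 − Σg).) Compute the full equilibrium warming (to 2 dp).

Total gain g = 0.053 + 0.123 = 0.176.
Amplification A = 1/(1 − 0.176) = 1.214.
ΔT = 1.02 × 1.214 = 1.24 K.

1.24 K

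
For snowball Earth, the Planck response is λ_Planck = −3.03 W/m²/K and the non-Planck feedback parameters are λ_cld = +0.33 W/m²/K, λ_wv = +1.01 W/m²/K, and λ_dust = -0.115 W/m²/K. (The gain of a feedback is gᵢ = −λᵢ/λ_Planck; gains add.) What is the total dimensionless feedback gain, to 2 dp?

0.40

Convert to gains: g_cld = 0.33/3.03 = 0.1089; g_wv = 1.01/3.03 = 0.3333; g_dust = -0.115/3.03 = -0.03795.
Total gain g = 0.40425.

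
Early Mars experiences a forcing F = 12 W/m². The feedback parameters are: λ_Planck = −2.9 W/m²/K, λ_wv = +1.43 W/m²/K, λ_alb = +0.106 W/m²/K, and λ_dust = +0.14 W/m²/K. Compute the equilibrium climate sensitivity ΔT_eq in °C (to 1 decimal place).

Net feedback parameter λ = (−2.9) + (+1.43) + (+0.106) + (+0.14) = -1.224 W/m²/K.
ΔT = −F/λ = −12/(-1.224) = 9.8 °C.

9.8 °C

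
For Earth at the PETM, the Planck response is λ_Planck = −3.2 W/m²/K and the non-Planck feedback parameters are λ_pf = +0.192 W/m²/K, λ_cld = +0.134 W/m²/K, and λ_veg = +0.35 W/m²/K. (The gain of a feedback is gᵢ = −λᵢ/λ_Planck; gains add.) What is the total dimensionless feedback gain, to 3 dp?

Convert to gains: g_pf = 0.192/3.2 = 0.06; g_cld = 0.134/3.2 = 0.04188; g_veg = 0.35/3.2 = 0.1094.
Total gain g = 0.21128.

0.211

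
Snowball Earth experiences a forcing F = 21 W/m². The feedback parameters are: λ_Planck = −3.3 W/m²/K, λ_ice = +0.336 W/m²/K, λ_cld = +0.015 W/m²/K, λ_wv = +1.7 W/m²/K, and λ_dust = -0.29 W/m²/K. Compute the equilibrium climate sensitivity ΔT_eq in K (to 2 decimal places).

13.65 K

Net feedback parameter λ = (−3.3) + (+0.336) + (+0.015) + (+1.7) + (-0.29) = -1.539 W/m²/K.
ΔT = −F/λ = −21/(-1.539) = 13.65 K.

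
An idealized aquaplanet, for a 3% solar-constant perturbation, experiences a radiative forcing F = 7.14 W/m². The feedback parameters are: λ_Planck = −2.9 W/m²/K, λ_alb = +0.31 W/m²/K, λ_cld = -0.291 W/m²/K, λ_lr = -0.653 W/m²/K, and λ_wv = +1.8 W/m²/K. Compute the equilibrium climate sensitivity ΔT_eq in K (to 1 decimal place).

Net feedback parameter λ = (−2.9) + (+0.31) + (-0.291) + (-0.653) + (+1.8) = -1.734 W/m²/K.
ΔT = −F/λ = −7.14/(-1.734) = 4.1 K.

4.1 K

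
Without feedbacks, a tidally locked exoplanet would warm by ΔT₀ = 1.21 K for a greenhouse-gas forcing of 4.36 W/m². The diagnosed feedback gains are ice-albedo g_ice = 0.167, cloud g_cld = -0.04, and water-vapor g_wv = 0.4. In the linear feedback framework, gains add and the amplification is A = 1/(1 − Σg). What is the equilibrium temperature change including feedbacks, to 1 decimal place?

2.6 K

Total gain g = 0.167 − 0.04 + 0.4 = 0.527.
Amplification A = 1/(1 − 0.527) = 2.114.
ΔT = 1.21 × 2.114 = 2.6 K.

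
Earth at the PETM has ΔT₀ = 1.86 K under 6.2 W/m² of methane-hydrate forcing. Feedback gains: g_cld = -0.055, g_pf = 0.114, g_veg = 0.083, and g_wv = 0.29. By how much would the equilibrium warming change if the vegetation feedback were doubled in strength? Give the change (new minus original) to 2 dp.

Original: g = 0.432, ΔT = 1.86/(1−0.432) = 3.2746 K.
With doubled vegetation: g' = 0.515, ΔT' = 1.86/(1−0.515) = 3.8351 K.
Change = 3.8351 − 3.2746 = 0.56 K.

0.56 K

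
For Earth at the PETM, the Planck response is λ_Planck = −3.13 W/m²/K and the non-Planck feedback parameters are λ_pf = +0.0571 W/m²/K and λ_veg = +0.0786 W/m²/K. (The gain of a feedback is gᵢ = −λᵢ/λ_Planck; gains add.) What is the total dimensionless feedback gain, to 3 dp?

0.043

Convert to gains: g_pf = 0.0571/3.13 = 0.01824; g_veg = 0.0786/3.13 = 0.02511.
Total gain g = 0.04335.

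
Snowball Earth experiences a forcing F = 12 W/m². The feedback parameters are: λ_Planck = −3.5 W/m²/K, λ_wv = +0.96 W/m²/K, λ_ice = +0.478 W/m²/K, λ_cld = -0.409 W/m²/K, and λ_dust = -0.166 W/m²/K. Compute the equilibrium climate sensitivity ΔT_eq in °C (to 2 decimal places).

4.55 °C

Net feedback parameter λ = (−3.5) + (+0.96) + (+0.478) + (-0.409) + (-0.166) = -2.637 W/m²/K.
ΔT = −F/λ = −12/(-2.637) = 4.55 °C.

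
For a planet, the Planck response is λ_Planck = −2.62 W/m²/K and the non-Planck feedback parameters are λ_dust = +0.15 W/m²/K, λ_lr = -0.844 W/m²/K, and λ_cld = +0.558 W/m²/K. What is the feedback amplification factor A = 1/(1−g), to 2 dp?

Convert to gains: g_dust = 0.15/2.62 = 0.05725; g_lr = -0.844/2.62 = -0.3221; g_cld = 0.558/2.62 = 0.213.
Total gain g = -0.05185.
A = 1/(1 + 0.05185) = 0.95.

0.95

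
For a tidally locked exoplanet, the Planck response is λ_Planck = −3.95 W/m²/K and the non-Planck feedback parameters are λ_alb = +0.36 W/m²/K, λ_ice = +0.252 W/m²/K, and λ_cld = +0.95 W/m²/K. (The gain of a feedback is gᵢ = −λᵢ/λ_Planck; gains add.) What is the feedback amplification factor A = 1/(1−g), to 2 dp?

Convert to gains: g_alb = 0.36/3.95 = 0.09114; g_ice = 0.252/3.95 = 0.0638; g_cld = 0.95/3.95 = 0.2405.
Total gain g = 0.39544.
A = 1/(1 − 0.39544) = 1.65.

1.65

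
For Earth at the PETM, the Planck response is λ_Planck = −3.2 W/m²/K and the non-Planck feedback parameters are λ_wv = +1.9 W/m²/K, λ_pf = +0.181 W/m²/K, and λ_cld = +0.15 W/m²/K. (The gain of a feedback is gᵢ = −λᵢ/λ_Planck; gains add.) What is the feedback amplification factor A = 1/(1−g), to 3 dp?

3.302

Convert to gains: g_wv = 1.9/3.2 = 0.5937; g_pf = 0.181/3.2 = 0.05656; g_cld = 0.15/3.2 = 0.04687.
Total gain g = 0.69713.
A = 1/(1 − 0.69713) = 3.302.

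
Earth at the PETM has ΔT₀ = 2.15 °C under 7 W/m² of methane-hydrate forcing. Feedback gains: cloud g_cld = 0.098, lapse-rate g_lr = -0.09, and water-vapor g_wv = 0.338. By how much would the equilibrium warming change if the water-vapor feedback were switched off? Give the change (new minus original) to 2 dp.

Original: g = 0.346, ΔT = 2.15/(1−0.346) = 3.2875 °C.
Without water-vapor: g' = 0.008, ΔT' = 2.15/(1−0.008) = 2.1673 °C.
Change = 2.1673 − 3.2875 = -1.12 °C.

-1.12 °C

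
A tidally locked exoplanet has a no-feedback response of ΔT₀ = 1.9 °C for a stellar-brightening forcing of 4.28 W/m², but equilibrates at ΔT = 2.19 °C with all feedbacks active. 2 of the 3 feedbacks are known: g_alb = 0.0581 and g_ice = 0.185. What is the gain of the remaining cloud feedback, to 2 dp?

Amplification A = ΔT/ΔT₀ = 2.19/1.9 = 1.153.
Total gain g = 1 − 1/A = 1 − 1/1.153 = 0.1327.
Known gains sum to 0.0581 + 0.185 = 0.2431.
g_cld = 0.1327 − 0.2431 = -0.11.

-0.11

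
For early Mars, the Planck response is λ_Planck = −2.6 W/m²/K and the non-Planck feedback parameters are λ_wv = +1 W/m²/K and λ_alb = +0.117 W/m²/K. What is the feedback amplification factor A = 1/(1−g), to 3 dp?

1.753

Convert to gains: g_wv = 1/2.6 = 0.3846; g_alb = 0.117/2.6 = 0.045.
Total gain g = 0.4296.
A = 1/(1 − 0.4296) = 1.753.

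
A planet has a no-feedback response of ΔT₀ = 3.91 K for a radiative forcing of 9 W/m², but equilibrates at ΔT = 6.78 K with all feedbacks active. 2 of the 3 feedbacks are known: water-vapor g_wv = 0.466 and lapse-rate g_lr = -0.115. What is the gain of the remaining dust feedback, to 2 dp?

Amplification A = ΔT/ΔT₀ = 6.78/3.91 = 1.734.
Total gain g = 1 − 1/A = 1 − 1/1.734 = 0.4233.
Known gains sum to 0.466 − 0.115 = 0.351.
g_dust = 0.4233 − 0.351 = 0.07.

0.07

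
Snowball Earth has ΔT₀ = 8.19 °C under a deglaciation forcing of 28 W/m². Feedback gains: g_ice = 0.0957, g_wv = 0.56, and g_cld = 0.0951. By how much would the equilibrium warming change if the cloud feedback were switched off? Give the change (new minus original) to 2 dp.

-9.08 °C

Original: g = 0.7508, ΔT = 8.19/(1−0.7508) = 32.8652 °C.
Without cloud: g' = 0.6557, ΔT' = 8.19/(1−0.6557) = 23.7874 °C.
Change = 23.7874 − 32.8652 = -9.08 °C.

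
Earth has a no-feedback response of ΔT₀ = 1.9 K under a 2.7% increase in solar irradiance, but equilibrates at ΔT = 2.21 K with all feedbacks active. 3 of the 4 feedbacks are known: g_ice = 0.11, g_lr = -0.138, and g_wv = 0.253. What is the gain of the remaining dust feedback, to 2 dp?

-0.08

Amplification A = ΔT/ΔT₀ = 2.21/1.9 = 1.163.
Total gain g = 1 − 1/A = 1 − 1/1.163 = 0.1402.
Known gains sum to 0.11 − 0.138 + 0.253 = 0.225.
g_dust = 0.1402 − 0.225 = -0.08.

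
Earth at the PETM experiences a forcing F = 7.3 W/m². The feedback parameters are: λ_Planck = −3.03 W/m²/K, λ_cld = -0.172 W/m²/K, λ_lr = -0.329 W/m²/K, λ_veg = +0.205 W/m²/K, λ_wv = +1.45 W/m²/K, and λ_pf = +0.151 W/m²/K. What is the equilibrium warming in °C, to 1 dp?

Net feedback parameter λ = (−3.03) + (-0.172) + (-0.329) + (+0.205) + (+1.45) + (+0.151) = -1.725 W/m²/K.
ΔT = −F/λ = −7.3/(-1.725) = 4.2 °C.

4.2 °C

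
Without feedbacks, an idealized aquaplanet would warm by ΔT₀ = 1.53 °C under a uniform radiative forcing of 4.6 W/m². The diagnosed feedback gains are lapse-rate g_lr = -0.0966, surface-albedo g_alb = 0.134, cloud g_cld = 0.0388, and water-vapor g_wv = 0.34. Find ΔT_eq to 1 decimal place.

2.6 °C

Total gain g = -0.0966 + 0.134 + 0.0388 + 0.34 = 0.4162.
Amplification A = 1/(1 − 0.4162) = 1.713.
ΔT = 1.53 × 1.713 = 2.6 °C.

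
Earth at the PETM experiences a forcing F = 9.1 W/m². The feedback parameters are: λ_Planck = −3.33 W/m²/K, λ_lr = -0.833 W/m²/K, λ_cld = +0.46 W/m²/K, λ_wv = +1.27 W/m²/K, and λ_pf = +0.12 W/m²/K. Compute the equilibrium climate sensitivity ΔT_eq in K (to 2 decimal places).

3.93 K

Net feedback parameter λ = (−3.33) + (-0.833) + (+0.46) + (+1.27) + (+0.12) = -2.313 W/m²/K.
ΔT = −F/λ = −9.1/(-2.313) = 3.93 K.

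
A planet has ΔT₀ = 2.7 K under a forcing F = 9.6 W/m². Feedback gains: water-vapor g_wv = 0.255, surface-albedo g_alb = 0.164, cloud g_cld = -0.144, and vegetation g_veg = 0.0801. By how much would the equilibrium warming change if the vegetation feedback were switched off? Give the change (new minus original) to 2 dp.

Original: g = 0.3551, ΔT = 2.7/(1−0.3551) = 4.1867 K.
Without vegetation: g' = 0.275, ΔT' = 2.7/(1−0.275) = 3.7241 K.
Change = 3.7241 − 4.1867 = -0.46 K.

-0.46 K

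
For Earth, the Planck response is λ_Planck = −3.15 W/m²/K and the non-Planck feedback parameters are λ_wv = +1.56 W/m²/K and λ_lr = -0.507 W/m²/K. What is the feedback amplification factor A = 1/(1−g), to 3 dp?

1.502

Convert to gains: g_wv = 1.56/3.15 = 0.4952; g_lr = -0.507/3.15 = -0.161.
Total gain g = 0.3342.
A = 1/(1 − 0.3342) = 1.502.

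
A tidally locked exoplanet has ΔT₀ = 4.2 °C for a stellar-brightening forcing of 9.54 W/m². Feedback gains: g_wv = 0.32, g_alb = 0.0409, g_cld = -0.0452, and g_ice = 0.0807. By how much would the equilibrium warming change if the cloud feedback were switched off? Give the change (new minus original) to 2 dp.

Original: g = 0.3964, ΔT = 4.2/(1−0.3964) = 6.9583 °C.
Without cloud: g' = 0.4416, ΔT' = 4.2/(1−0.4416) = 7.5215 °C.
Change = 7.5215 − 6.9583 = 0.56 °C.

0.56 °C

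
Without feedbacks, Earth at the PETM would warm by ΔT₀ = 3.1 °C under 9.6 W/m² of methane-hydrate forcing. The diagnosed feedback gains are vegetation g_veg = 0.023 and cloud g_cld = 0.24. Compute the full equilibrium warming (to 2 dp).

4.21 °C

Total gain g = 0.023 + 0.24 = 0.263.
Amplification A = 1/(1 − 0.263) = 1.357.
ΔT = 3.1 × 1.357 = 4.21 °C.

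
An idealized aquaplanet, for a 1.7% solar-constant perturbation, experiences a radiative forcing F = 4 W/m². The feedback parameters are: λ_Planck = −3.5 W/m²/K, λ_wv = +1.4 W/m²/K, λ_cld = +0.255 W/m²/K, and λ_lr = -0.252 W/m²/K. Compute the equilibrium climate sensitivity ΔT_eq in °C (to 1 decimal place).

Net feedback parameter λ = (−3.5) + (+1.4) + (+0.255) + (-0.252) = -2.097 W/m²/K.
ΔT = −F/λ = −4/(-2.097) = 1.9 °C.

1.9 °C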